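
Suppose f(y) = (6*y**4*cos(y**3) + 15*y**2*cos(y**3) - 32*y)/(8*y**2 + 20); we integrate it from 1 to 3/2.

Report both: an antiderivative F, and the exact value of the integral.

Any candidate F(y) must reproduce f(y) exactly when differentiated.
F(y) = (-8*log(y**2 + 5/2) + sin(y**3))/4 is an antiderivative of f.
Check: d/dy[(-8*log(y**2 + 5/2) + sin(y**3))/4] = (6*y**4*cos(y**3) + 15*y**2*cos(y**3) - 32*y)/(8*y**2 + 20) = f(y).
F(3/2) = -2*log(19/4) + sin(27/8)/4; F(1) = -2*log(7/2) + sin(1)/4.
Integral = F(3/2) - F(1) = -2*log(19/4) - sin(1)/4 + sin(27/8)/4 + 2*log(7/2).

Antiderivative: F(y) = (-8*log(y**2 + 5/2) + sin(y**3))/4; value = -2*log(19/4) - sin(1)/4 + sin(27/8)/4 + 2*log(7/2)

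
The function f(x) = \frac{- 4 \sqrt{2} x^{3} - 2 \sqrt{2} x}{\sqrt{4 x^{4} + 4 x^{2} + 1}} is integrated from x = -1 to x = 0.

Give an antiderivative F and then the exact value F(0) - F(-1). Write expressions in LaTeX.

Antiderivative: F(x) = - \frac{\sqrt{2} \sqrt{4 x^{4} + 4 x^{2} + 1}}{2}; value = \sqrt{2}

f matches the chain-rule pattern g'(h)*h' with inner function h(x) = 2 x^{4} + 2 x^{2} + \frac{1}{2}; substituting u = h(x) collapses the integral.
F(x) = - \frac{\sqrt{2} \sqrt{4 x^{4} + 4 x^{2} + 1}}{2} is an antiderivative of f.
Check: d/dx[- \frac{\sqrt{2} \sqrt{4 x^{4} + 4 x^{2} + 1}}{2}] = \frac{- 4 \sqrt{2} x^{3} - 2 \sqrt{2} x}{\sqrt{4 x^{4} + 4 x^{2} + 1}} = f(x).
F(0) = - \frac{\sqrt{2}}{2}; F(-1) = - \frac{3 \sqrt{2}}{2}.
Integral = F(0) - F(-1) = \sqrt{2}.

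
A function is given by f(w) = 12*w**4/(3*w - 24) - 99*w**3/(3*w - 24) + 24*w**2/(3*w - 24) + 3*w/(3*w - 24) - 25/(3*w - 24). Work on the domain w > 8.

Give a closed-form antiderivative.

Integrate term by term and add the pieces.
Check: d/dw[(3*w**4 - w**3 + 3*w - log(w/2 - 4))/3] = (12*w**4 - 99*w**3 + 24*w**2 + 3*w - 25)/(3*w - 24), which equals f(w).

An antiderivative is F(w) = (3*w**4 - w**3 + 3*w - log(w/2 - 4))/3.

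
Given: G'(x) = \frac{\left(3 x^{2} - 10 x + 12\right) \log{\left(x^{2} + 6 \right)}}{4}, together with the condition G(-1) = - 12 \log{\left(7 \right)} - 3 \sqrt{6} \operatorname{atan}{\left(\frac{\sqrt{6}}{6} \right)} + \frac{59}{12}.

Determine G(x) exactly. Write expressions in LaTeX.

A first test for any G(x): its x-derivative must equal the given G'(x).
A general antiderivative is - \frac{x^{3}}{6} + \frac{5 x^{2}}{4} - 3 x + \left(\frac{x^{3}}{4} - \frac{5 x^{2}}{4} + 3 x\right) \log{\left(x^{2} + 6 \right)} - \frac{15 \log{\left(x^{2} + 6 \right)}}{2} + 3 \sqrt{6} \operatorname{atan}{\left(\frac{\sqrt{6} x}{6} \right)} + C.
The condition gives C = - 12 \log{\left(7 \right)} - 3 \sqrt{6} \operatorname{atan}{\left(\frac{\sqrt{6}}{6} \right)} + \frac{59}{12} - (- 12 \log{\left(7 \right)} - 3 \sqrt{6} \operatorname{atan}{\left(\frac{\sqrt{6}}{6} \right)} + \frac{53}{12}) = \frac{1}{2}.
So G(x) = - \frac{x^{3}}{6} + \frac{5 x^{2}}{4} - 3 x + \left(\frac{x^{3}}{4} - \frac{5 x^{2}}{4} + 3 x\right) \log{\left(x^{2} + 6 \right)} - \frac{15 \log{\left(x^{2} + 6 \right)}}{2} + 3 \sqrt{6} \operatorname{atan}{\left(\frac{\sqrt{6} x}{6} \right)} + \frac{1}{2}.
Check: d/dx[- \frac{x^{3}}{6} + \frac{5 x^{2}}{4} - 3 x + \left(\frac{x^{3}}{4} - \frac{5 x^{2}}{4} + 3 x\right) \log{\left(x^{2} + 6 \right)} - \frac{15 \log{\left(x^{2} + 6 \right)}}{2} + 3 \sqrt{6} \operatorname{atan}{\left(\frac{\sqrt{6} x}{6} \right)} + \frac{1}{2}] = \frac{3 x^{2} \log{\left(x^{2} + 6 \right)}}{4} - \frac{5 x \log{\left(x^{2} + 6 \right)}}{2} + 3 \log{\left(x^{2} + 6 \right)}, which equals G'(x).

G(x) = - \frac{x^{3}}{6} + \frac{5 x^{2}}{4} - 3 x + \left(\frac{x^{3}}{4} - \frac{5 x^{2}}{4} + 3 x\right) \log{\left(x^{2} + 6 \right)} - \frac{15 \log{\left(x^{2} + 6 \right)}}{2} + 3 \sqrt{6} \operatorname{atan}{\left(\frac{\sqrt{6} x}{6} \right)} + \frac{1}{2}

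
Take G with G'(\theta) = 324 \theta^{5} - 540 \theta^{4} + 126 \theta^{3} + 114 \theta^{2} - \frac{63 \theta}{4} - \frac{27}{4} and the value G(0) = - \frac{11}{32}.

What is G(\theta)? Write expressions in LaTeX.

G(\theta) = 54 \theta^{6} - 108 \theta^{5} + \frac{63 \theta^{4}}{2} + 38 \theta^{3} - \frac{63 \theta^{2}}{8} - \frac{27 \theta}{4} - \frac{11}{32}

G'(\theta) matches the chain-rule pattern g'(h)*h' with inner function h(\theta) = - 3 \theta^{2} + 2 \theta + \frac{3}{4}; substituting u = h(\theta) collapses the integral.
A general antiderivative is - 2 \left(- 3 \theta^{2} + 2 \theta + \frac{3}{4}\right)^{3} + C.
The condition gives C = - \frac{11}{32} - (- \frac{27}{32}) = \frac{1}{2}.
So G(\theta) = 54 \theta^{6} - 108 \theta^{5} + \frac{63 \theta^{4}}{2} + 38 \theta^{3} - \frac{63 \theta^{2}}{8} - \frac{27 \theta}{4} - \frac{11}{32}.
Check: d/d\theta[54 \theta^{6} - 108 \theta^{5} + \frac{63 \theta^{4}}{2} + 38 \theta^{3} - \frac{63 \theta^{2}}{8} - \frac{27 \theta}{4} - \frac{11}{32}] = 324 \theta^{5} - 540 \theta^{4} + 126 \theta^{3} + 114 \theta^{2} - \frac{63 \theta}{4} - \frac{27}{4} = G'(\theta).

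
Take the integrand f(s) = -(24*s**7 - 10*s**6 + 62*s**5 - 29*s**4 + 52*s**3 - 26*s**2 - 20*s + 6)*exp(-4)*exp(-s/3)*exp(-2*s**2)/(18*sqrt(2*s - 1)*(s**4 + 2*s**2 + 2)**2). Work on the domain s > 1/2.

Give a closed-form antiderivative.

An antiderivative is F(s) = s*sqrt(2*s - 1)*exp(-4)*exp(-s/3)*exp(-2*s**2)/(6*(s**4 + 2*s**2 + 2)).

For F(s) to be correct the identity F'(s) - f(s) = 0 must hold.
Check: d/ds[s*sqrt(2*s - 1)*exp(-4)*exp(-s/3)*exp(-2*s**2)/(6*(s**4 + 2*s**2 + 2))] = (-24*s**7 + 10*s**6 - 62*s**5 + 29*s**4 - 52*s**3 + 26*s**2 + 20*s - 6)/(18*s**8*sqrt(2*s - 1)*exp(4)*exp(s/3)*exp(2*s**2) + 72*s**6*sqrt(2*s - 1)*exp(4)*exp(s/3)*exp(2*s**2) + 144*s**4*sqrt(2*s - 1)*exp(4)*exp(s/3)*exp(2*s**2) + 144*s**2*sqrt(2*s - 1)*exp(4)*exp(s/3)*exp(2*s**2) + 72*sqrt(2*s - 1)*exp(4)*exp(s/3)*exp(2*s**2)), which equals f(s).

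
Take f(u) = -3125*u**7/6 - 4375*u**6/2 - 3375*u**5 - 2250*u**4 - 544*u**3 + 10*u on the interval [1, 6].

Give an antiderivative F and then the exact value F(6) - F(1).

Antiderivative: F(u) = -3125*u**8/48 - 625*u**7/2 - 1125*u**6/2 - 450*u**5 - 136*u**4 + 5*u**2; value = -10883892235/48

The integrand splits into summands that can be handled one at a time.
F(u) = -3125*u**8/48 - 625*u**7/2 - 1125*u**6/2 - 450*u**5 - 136*u**4 + 5*u**2 is an antiderivative of f.
Check: d/du[-3125*u**8/48 - 625*u**7/2 - 1125*u**6/2 - 450*u**5 - 136*u**4 + 5*u**2] = -3125*u**7/6 - 4375*u**6/2 - 3375*u**5 - 2250*u**4 - 544*u**3 + 10*u = f(u).
F(6) = -226749276; F(1) = -73013/48.
Integral = F(6) - F(1) = -10883892235/48.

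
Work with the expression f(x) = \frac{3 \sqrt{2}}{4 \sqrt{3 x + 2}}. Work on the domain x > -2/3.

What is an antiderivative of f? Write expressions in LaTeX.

Check any antiderivative F(x) by computing F'(x) and comparing it with f(x).
Check: d/dx[\frac{\sqrt{2} \sqrt{3 x + 2}}{2}] = \frac{3 \sqrt{2}}{4 \sqrt{3 x + 2}} = f(x).

An antiderivative is F(x) = \frac{\sqrt{2} \sqrt{3 x + 2}}{2}.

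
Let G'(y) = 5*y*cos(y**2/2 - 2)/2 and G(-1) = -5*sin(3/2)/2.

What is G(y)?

G(y) = 5*sin(y**2/2 - 2)/2

G'(y) matches the chain-rule pattern g'(h)*h' with inner function h(y) = y**2/2 - 2; substituting u = h(y) collapses the integral.
A general antiderivative is 5*sin(y**2/2 - 2)/2 + C.
The condition gives C = -5*sin(3/2)/2 - (-5*sin(3/2)/2) = 0.
So G(y) = 5*sin(y**2/2 - 2)/2.
Check: d/dy[5*sin(y**2/2 - 2)/2] = 5*y*cos(y**2/2 - 2)/2 = G'(y).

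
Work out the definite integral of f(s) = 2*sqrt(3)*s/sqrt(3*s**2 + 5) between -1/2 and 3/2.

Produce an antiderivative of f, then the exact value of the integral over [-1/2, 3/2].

Antiderivative: F(s) = 2*sqrt(3)*sqrt(3*s**2 + 5)/3; value = -sqrt(69)/3 + sqrt(141)/3

f matches the chain-rule pattern g'(h)*h' with inner function h(s) = s**2 + 5/3; substituting u = h(s) collapses the integral.
F(s) = 2*sqrt(3)*sqrt(3*s**2 + 5)/3 is an antiderivative of f.
Check: d/ds[2*sqrt(3)*sqrt(3*s**2 + 5)/3] = 2*sqrt(3)*s/sqrt(3*s**2 + 5) = f(s).
F(3/2) = sqrt(141)/3; F(-1/2) = sqrt(69)/3.
Integral = F(3/2) - F(-1/2) = -sqrt(69)/3 + sqrt(141)/3.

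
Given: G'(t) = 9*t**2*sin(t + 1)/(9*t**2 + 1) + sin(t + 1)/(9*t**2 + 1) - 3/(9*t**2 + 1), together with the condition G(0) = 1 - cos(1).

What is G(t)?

The integrand splits into summands that can be handled one at a time.
A general antiderivative is -cos(t + 1) - atan(3*t) + C.
The condition gives C = 1 - cos(1) - (-cos(1)) = 1.
So G(t) = -cos(t + 1) - atan(3*t) + 1.
Check: d/dt[-cos(t + 1) - atan(3*t) + 1] = (9*t**2*sin(t + 1) + sin(t + 1) - 3)/(9*t**2 + 1), which equals G'(t).

G(t) = -cos(t + 1) - atan(3*t) + 1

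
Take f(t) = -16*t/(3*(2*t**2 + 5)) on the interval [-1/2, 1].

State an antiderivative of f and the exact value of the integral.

Antiderivative: F(t) = -4*log(t**2 + 5/2)/3; value = -4*log(7/2)/3 + 4*log(11/4)/3

f matches the chain-rule pattern g'(h)*h' with inner function h(t) = t**2 + 5/2; substituting u = h(t) collapses the integral.
F(t) = -4*log(t**2 + 5/2)/3 is an antiderivative of f.
Check: d/dt[-4*log(t**2 + 5/2)/3] = -16*t/(6*t**2 + 15), which equals f(t).
F(1) = -4*log(7/2)/3; F(-1/2) = -4*log(11/4)/3.
Integral = F(1) - F(-1/2) = -4*log(7/2)/3 + 4*log(11/4)/3.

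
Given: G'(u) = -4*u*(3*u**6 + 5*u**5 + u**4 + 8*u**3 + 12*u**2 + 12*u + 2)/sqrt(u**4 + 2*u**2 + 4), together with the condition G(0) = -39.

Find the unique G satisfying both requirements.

Recognize the product-rule pattern: G'(u) = v'r + vr' with v = 4*sqrt(u**4 + 2*u**2 + 4), r = -u**4/2 - u**3 + u**2 - 5, so integration by parts undoes it.
A general antiderivative is 4*sqrt(u**4 + 2*u**2 + 4)*(-u**4/2 - u**3 + u**2 - 5) + C.
The condition gives C = -39 - (-40) = 1.
So G(u) = 2*sqrt(u**4 + 2*u**2 + 4)*(-u**4 - 2*u**3 + 2*u**2 - 10) + 1.
Check: d/du[2*sqrt(u**4 + 2*u**2 + 4)*(-u**4 - 2*u**3 + 2*u**2 - 10) + 1] = (-12*u**7 - 20*u**6 - 4*u**5 - 32*u**4 - 48*u**3 - 48*u**2 - 8*u)/sqrt(u**4 + 2*u**2 + 4), which equals G'(u).

G(u) = 2*sqrt(u**4 + 2*u**2 + 4)*(-u**4 - 2*u**3 + 2*u**2 - 10) + 1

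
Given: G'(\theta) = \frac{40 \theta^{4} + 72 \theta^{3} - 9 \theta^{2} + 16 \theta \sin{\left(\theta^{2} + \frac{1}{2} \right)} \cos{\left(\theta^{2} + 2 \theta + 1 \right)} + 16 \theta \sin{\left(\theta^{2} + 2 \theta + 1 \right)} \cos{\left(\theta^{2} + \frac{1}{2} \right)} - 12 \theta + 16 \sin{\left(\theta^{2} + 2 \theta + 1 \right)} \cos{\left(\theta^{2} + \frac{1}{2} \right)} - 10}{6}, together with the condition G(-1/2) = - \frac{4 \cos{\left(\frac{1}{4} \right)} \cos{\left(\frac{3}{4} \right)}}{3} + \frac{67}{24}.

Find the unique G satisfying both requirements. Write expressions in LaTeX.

For G(\theta) to be correct, d/d\theta[G] must agree with the stated G'(\theta) identically.
A general antiderivative is \frac{4 \theta^{5}}{3} + 3 \theta^{4} - \frac{\theta^{3}}{2} - \theta^{2} - \frac{5 \theta}{3} - \frac{4 \cos{\left(\theta^{2} + \frac{1}{2} \right)} \cos{\left(\theta^{2} + 2 \theta + 1 \right)}}{3} + C.
The condition gives C = - \frac{4 \cos{\left(\frac{1}{4} \right)} \cos{\left(\frac{3}{4} \right)}}{3} + \frac{67}{24} - (- \frac{4 \cos{\left(\frac{1}{4} \right)} \cos{\left(\frac{3}{4} \right)}}{3} + \frac{19}{24}) = 2.
So G(\theta) = \frac{4 \theta^{5}}{3} + 3 \theta^{4} - \frac{\theta^{3}}{2} - \theta^{2} - \frac{5 \theta}{3} - \frac{4 \cos{\left(\theta^{2} + \frac{1}{2} \right)} \cos{\left(\theta^{2} + 2 \theta + 1 \right)}}{3} + 2.
Check: d/d\theta[\frac{4 \theta^{5}}{3} + 3 \theta^{4} - \frac{\theta^{3}}{2} - \theta^{2} - \frac{5 \theta}{3} - \frac{4 \cos{\left(\theta^{2} + \frac{1}{2} \right)} \cos{\left(\theta^{2} + 2 \theta + 1 \right)}}{3} + 2] = \frac{20 \theta^{4}}{3} + 12 \theta^{3} - \frac{3 \theta^{2}}{2} + \frac{8 \theta \sin{\left(\theta^{2} + \frac{1}{2} \right)} \cos{\left(\theta^{2} + 2 \theta + 1 \right)}}{3} + \frac{8 \theta \sin{\left(\theta^{2} + 2 \theta + 1 \right)} \cos{\left(\theta^{2} + \frac{1}{2} \right)}}{3} - 2 \theta + \frac{8 \sin{\left(\theta^{2} + 2 \theta + 1 \right)} \cos{\left(\theta^{2} + \frac{1}{2} \right)}}{3} - \frac{5}{3}, which equals G'(\theta).

G(\theta) = \frac{4 \theta^{5}}{3} + 3 \theta^{4} - \frac{\theta^{3}}{2} - \theta^{2} - \frac{5 \theta}{3} - \frac{4 \cos{\left(\theta^{2} + \frac{1}{2} \right)} \cos{\left(\theta^{2} + 2 \theta + 1 \right)}}{3} + 2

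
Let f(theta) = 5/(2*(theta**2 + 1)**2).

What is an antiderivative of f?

Differentiate the proposed F(theta) back; it has to land on f(theta) exactly.
Check: d/dtheta[5*(theta**2*atan(theta) + theta + atan(theta))/(4*(theta**2 + 1))] = 5/(2*theta**4 + 4*theta**2 + 2), which equals f(theta).

An antiderivative is F(theta) = 5*(theta**2*atan(theta) + theta + atan(theta))/(4*(theta**2 + 1)).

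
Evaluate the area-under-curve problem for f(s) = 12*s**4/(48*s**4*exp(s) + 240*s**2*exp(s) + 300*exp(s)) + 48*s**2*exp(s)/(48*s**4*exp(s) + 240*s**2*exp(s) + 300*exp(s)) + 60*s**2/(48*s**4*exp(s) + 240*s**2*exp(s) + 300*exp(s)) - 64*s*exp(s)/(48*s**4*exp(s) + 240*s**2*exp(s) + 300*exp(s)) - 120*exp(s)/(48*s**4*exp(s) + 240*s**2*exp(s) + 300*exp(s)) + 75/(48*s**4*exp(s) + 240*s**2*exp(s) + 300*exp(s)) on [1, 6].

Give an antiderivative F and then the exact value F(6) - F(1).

Antiderivative: F(s) = (-6*s**2 + 8*(2 - 3*s)*exp(s) - 15)*exp(-s)/(12*(2*s**2 + 5)); value = -10/231 - exp(-6)/4 + exp(-1)/4

The integrand splits into summands that can be handled one at a time.
F(s) = (-6*s**2 + 8*(2 - 3*s)*exp(s) - 15)*exp(-s)/(12*(2*s**2 + 5)) is an antiderivative of f.
Check: d/ds[(-6*s**2 + 8*(2 - 3*s)*exp(s) - 15)*exp(-s)/(12*(2*s**2 + 5))] = (12*s**4 + 48*s**2*exp(s) + 60*s**2 - 64*s*exp(s) - 120*exp(s) + 75)/(48*s**4*exp(s) + 240*s**2*exp(s) + 300*exp(s)), which equals f(s).
F(6) = -32/231 - exp(-6)/4; F(1) = -2/21 - exp(-1)/4.
Integral = F(6) - F(1) = -10/231 - exp(-6)/4 + exp(-1)/4.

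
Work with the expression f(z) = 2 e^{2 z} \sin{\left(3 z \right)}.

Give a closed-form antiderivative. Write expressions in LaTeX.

For F(z) to be correct the identity F'(z) - f(z) = 0 must hold.
Check: d/dz[\frac{4 e^{2 z} \sin{\left(3 z \right)}}{13} - \frac{6 e^{2 z} \cos{\left(3 z \right)}}{13}] = 2 e^{2 z} \sin{\left(3 z \right)} = f(z).

An antiderivative is F(z) = \frac{4 e^{2 z} \sin{\left(3 z \right)}}{13} - \frac{6 e^{2 z} \cos{\left(3 z \right)}}{13}.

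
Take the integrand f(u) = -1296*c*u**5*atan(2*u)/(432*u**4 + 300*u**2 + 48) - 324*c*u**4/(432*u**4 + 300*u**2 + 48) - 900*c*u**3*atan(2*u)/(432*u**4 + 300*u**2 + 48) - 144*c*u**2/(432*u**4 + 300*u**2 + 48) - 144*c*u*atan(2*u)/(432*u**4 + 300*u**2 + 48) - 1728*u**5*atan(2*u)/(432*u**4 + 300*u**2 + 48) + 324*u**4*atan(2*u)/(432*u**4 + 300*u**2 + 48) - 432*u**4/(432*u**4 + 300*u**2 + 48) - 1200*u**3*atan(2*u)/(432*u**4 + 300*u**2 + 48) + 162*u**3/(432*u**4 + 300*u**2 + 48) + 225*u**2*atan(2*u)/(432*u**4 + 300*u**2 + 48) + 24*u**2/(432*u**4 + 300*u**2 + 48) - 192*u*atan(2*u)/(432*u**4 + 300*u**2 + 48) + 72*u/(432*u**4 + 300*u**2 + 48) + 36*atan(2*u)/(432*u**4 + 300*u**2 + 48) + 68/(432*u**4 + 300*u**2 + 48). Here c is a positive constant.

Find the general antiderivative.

Integrate term by term and add the pieces.
Check: d/du[-(3*c*u**2/2 + 2*u**2 - 3*u/4 - 1/3)*atan(2*u) + atan(3*u/2)/2] = (-1296*c*u**5*atan(2*u) - 324*c*u**4 - 900*c*u**3*atan(2*u) - 144*c*u**2 - 144*c*u*atan(2*u) - 1728*u**5*atan(2*u) + 324*u**4*atan(2*u) - 432*u**4 - 1200*u**3*atan(2*u) + 162*u**3 + 225*u**2*atan(2*u) + 24*u**2 - 192*u*atan(2*u) + 72*u + 36*atan(2*u) + 68)/(432*u**4 + 300*u**2 + 48), which equals f(u).

F(u) = -(3*c*u**2/2 + 2*u**2 - 3*u/4 - 1/3)*atan(2*u) + atan(3*u/2)/2 + C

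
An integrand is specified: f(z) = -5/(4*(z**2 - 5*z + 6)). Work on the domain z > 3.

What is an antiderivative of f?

An antiderivative is F(z) = 5*(-log(z - 3) + log(z - 2))/4.

Factor the denominator (4*(z - 3)*(z - 2)) and decompose: f = 5/(4*(z - 2)) - 5/(4*(z - 3)); each piece integrates to a log, atan, or power term.
Check: d/dz[5*(-log(z - 3) + log(z - 2))/4] = -5/(4*z**2 - 20*z + 24), which equals f(z).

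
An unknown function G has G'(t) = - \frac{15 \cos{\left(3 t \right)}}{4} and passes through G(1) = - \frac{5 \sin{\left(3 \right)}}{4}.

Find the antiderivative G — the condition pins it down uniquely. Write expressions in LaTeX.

G(t) = - \frac{5 \sin{\left(3 t \right)}}{4}

Since d/dt undoes antidifferentiation here, G(t) must give back the stated G'(t).
A general antiderivative is - \frac{5 \sin{\left(3 t \right)}}{4} + C.
The condition gives C = - \frac{5 \sin{\left(3 \right)}}{4} - (- \frac{5 \sin{\left(3 \right)}}{4}) = 0.
So G(t) = - \frac{5 \sin{\left(3 t \right)}}{4}.
Check: d/dt[- \frac{5 \sin{\left(3 t \right)}}{4}] = - \frac{15 \cos{\left(3 t \right)}}{4} = G'(t).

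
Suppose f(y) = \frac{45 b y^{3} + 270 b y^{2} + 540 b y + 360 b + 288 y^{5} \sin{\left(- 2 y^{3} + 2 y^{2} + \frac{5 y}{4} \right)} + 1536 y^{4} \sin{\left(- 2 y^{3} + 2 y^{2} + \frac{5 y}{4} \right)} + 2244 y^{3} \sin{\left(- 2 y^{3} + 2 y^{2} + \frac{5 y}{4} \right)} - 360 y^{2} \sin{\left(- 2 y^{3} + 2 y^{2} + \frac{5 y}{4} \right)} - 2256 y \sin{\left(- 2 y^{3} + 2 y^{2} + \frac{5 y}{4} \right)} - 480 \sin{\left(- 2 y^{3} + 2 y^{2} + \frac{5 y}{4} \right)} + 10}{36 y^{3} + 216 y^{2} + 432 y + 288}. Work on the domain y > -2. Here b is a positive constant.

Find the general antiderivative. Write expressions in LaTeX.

An antiderivative F(y) passes only if d/dy[F] lands on f(y) exactly.
Check: d/dy[\frac{5 b y}{4} + \frac{4 \cos{\left(- 2 y^{3} + 2 y^{2} + \frac{5 y}{4} \right)}}{3} - \frac{5}{4 \left(3 y + 6\right)^{2}}] = \frac{45 b y^{3} + 270 b y^{2} + 540 b y + 360 b + 288 y^{5} \sin{\left(- 2 y^{3} + 2 y^{2} + \frac{5 y}{4} \right)} + 1536 y^{4} \sin{\left(- 2 y^{3} + 2 y^{2} + \frac{5 y}{4} \right)} + 2244 y^{3} \sin{\left(- 2 y^{3} + 2 y^{2} + \frac{5 y}{4} \right)} - 360 y^{2} \sin{\left(- 2 y^{3} + 2 y^{2} + \frac{5 y}{4} \right)} - 2256 y \sin{\left(- 2 y^{3} + 2 y^{2} + \frac{5 y}{4} \right)} - 480 \sin{\left(- 2 y^{3} + 2 y^{2} + \frac{5 y}{4} \right)} + 10}{36 y^{3} + 216 y^{2} + 432 y + 288} = f(y).

F(y) = \frac{5 b y}{4} + \frac{4 \cos{\left(- 2 y^{3} + 2 y^{2} + \frac{5 y}{4} \right)}}{3} - \frac{5}{4 \left(3 y + 6\right)^{2}} + C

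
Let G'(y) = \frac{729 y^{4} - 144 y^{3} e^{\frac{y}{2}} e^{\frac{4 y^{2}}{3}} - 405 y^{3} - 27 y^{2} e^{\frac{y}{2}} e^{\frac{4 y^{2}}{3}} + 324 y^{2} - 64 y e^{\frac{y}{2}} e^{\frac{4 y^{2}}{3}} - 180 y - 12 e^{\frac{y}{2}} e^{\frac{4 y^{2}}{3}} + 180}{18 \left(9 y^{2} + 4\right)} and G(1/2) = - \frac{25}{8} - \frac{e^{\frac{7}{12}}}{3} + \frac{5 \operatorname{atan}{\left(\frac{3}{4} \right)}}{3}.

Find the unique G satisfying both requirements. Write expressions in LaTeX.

Recover the given G'(y) by differentiating a candidate G(y); any mismatch rules it out.
A general antiderivative is \frac{3 y^{3}}{2} - \frac{5 y^{2}}{4} - \frac{e^{\frac{4 y^{2}}{3} + \frac{y}{2}}}{3} + \frac{5 \operatorname{atan}{\left(\frac{3 y}{2} \right)}}{3} - 5 + C.
The condition gives C = - \frac{25}{8} - \frac{e^{\frac{7}{12}}}{3} + \frac{5 \operatorname{atan}{\left(\frac{3}{4} \right)}}{3} - (- \frac{41}{8} - \frac{e^{\frac{7}{12}}}{3} + \frac{5 \operatorname{atan}{\left(\frac{3}{4} \right)}}{3}) = 2.
So G(y) = \frac{3 y^{3}}{2} - \frac{5 y^{2}}{4} - \frac{e^{\frac{y}{2}} e^{\frac{4 y^{2}}{3}}}{3} + \frac{5 \operatorname{atan}{\left(\frac{3 y}{2} \right)}}{3} - 3.
Check: d/dy[\frac{3 y^{3}}{2} - \frac{5 y^{2}}{4} - \frac{e^{\frac{y}{2}} e^{\frac{4 y^{2}}{3}}}{3} + \frac{5 \operatorname{atan}{\left(\frac{3 y}{2} \right)}}{3} - 3] = \frac{729 y^{4} - 144 y^{3} e^{\frac{y}{2}} e^{\frac{4 y^{2}}{3}} - 405 y^{3} - 27 y^{2} e^{\frac{y}{2}} e^{\frac{4 y^{2}}{3}} + 324 y^{2} - 64 y e^{\frac{y}{2}} e^{\frac{4 y^{2}}{3}} - 180 y - 12 e^{\frac{y}{2}} e^{\frac{4 y^{2}}{3}} + 180}{162 y^{2} + 72}, which equals G'(y).

G(y) = \frac{3 y^{3}}{2} - \frac{5 y^{2}}{4} - \frac{e^{\frac{y}{2}} e^{\frac{4 y^{2}}{3}}}{3} + \frac{5 \operatorname{atan}{\left(\frac{3 y}{2} \right)}}{3} - 3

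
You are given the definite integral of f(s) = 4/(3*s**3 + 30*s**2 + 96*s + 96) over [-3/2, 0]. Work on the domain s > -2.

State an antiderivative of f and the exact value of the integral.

Factor the denominator (3*(s + 2)*(s + 4)**2) and decompose: f = -1/(3*(s + 4)) - 2/(3*(s + 4)**2) + 1/(3*(s + 2)); each piece integrates to a log, atan, or power term.
F(s) = log(s + 2)/3 - log(s + 4)/3 + 4/(6*s + 24) is an antiderivative of f.
Check: d/ds[log(s + 2)/3 - log(s + 4)/3 + 4/(6*s + 24)] = 4/(3*s**3 + 30*s**2 + 96*s + 96) = f(s).
F(0) = -log(4)/3 + 1/6 + log(2)/3; F(-3/2) = -log(5/2)/3 - log(2)/3 + 4/15.
Integral = F(0) - F(-3/2) = -log(4)/3 - 1/10 + log(5/2)/3 + 2*log(2)/3.

Antiderivative: F(s) = log(s + 2)/3 - log(s + 4)/3 + 4/(6*s + 24); value = -log(4)/3 - 1/10 + log(5/2)/3 + 2*log(2)/3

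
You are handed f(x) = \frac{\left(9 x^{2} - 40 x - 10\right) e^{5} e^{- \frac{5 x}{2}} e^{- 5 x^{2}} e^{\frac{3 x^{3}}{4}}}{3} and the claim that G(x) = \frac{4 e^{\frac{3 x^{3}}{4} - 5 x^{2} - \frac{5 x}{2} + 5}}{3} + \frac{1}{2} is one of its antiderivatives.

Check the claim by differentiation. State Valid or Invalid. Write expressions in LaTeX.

Valid: G'(x) = f(x).

d/dx[G] = 3 x^{2} e^{5} e^{- \frac{5 x}{2}} e^{- 5 x^{2}} e^{\frac{3 x^{3}}{4}} - \frac{40 x e^{5} e^{- \frac{5 x}{2}} e^{- 5 x^{2}} e^{\frac{3 x^{3}}{4}}}{3} - \frac{10 e^{5} e^{- \frac{5 x}{2}} e^{- 5 x^{2}} e^{\frac{3 x^{3}}{4}}}{3}
This equals f(x) exactly, so the claim holds.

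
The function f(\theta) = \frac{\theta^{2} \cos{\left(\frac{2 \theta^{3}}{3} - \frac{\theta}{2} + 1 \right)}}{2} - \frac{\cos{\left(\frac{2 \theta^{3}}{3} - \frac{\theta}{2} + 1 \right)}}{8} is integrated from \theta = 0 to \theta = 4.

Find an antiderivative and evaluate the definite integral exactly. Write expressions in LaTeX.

f matches the chain-rule pattern g'(h)*h' with inner function h(\theta) = \frac{2 \theta^{3}}{3} - \frac{\theta}{2} + 1; substituting u = h(\theta) collapses the integral.
F(\theta) = \frac{\sin{\left(\frac{2 \theta^{3}}{3} - \frac{\theta}{2} + 1 \right)}}{4} is an antiderivative of f.
Check: d/d\theta[\frac{\sin{\left(\frac{2 \theta^{3}}{3} - \frac{\theta}{2} + 1 \right)}}{4}] = \frac{\theta^{2} \cos{\left(\frac{2 \theta^{3}}{3} - \frac{\theta}{2} + 1 \right)}}{2} - \frac{\cos{\left(\frac{2 \theta^{3}}{3} - \frac{\theta}{2} + 1 \right)}}{8} = f(\theta).
F(4) = \frac{\sin{\left(\frac{125}{3} \right)}}{4}; F(0) = \frac{\sin{\left(1 \right)}}{4}.
Integral = F(4) - F(0) = - \frac{\sin{\left(1 \right)}}{4} + \frac{\sin{\left(\frac{125}{3} \right)}}{4}.

Antiderivative: F(\theta) = \frac{\sin{\left(\frac{2 \theta^{3}}{3} - \frac{\theta}{2} + 1 \right)}}{4}; value = - \frac{\sin{\left(1 \right)}}{4} + \frac{\sin{\left(\frac{125}{3} \right)}}{4}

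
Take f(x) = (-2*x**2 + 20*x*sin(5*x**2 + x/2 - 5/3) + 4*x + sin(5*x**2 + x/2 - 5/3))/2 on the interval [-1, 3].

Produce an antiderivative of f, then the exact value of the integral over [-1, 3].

Check any antiderivative F(x) by computing F'(x) and comparing it with f(x).
F(x) = -x**3/3 + x**2 - cos(5*x**2 + x/2 - 5/3) is an antiderivative of f.
Check: d/dx[-x**3/3 + x**2 - cos(5*x**2 + x/2 - 5/3)] = -x**2 + 10*x*sin(5*x**2 + x/2 - 5/3) + 2*x + sin(5*x**2 + x/2 - 5/3)/2, which equals f(x).
F(3) = -cos(269/6); F(-1) = 4/3 - cos(17/6).
Integral = F(3) - F(-1) = -4/3 + cos(17/6) - cos(269/6).

Antiderivative: F(x) = -x**3/3 + x**2 - cos(5*x**2 + x/2 - 5/3); value = -4/3 + cos(17/6) - cos(269/6)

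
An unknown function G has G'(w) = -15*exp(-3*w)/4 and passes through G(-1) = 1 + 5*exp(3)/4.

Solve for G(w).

G(w) = (4*exp(3*w) + 5)*exp(-3*w)/4

Check a candidate G(w) by differentiating: d/dw[G] must match the given G'(w).
A general antiderivative is 5*exp(-3*w)/4 + C.
The condition gives C = 1 + 5*exp(3)/4 - (5*exp(3)/4) = 1.
So G(w) = (4*exp(3*w) + 5)*exp(-3*w)/4.
Check: d/dw[(4*exp(3*w) + 5)*exp(-3*w)/4] = -15*exp(-3*w)/4 = G'(w).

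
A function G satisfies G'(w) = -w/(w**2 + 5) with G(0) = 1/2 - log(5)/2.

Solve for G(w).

G'(w) matches the chain-rule pattern g'(h)*h' with inner function h(w) = w**2 + 5; substituting u = h(w) collapses the integral.
A general antiderivative is -log(w**2 + 5)/2 + C.
The condition gives C = 1/2 - log(5)/2 - (-log(5)/2) = 1/2.
So G(w) = 1/2 - log(w**2 + 5)/2.
Check: d/dw[1/2 - log(w**2 + 5)/2] = -w/(w**2 + 5) = G'(w).

G(w) = 1/2 - log(w**2 + 5)/2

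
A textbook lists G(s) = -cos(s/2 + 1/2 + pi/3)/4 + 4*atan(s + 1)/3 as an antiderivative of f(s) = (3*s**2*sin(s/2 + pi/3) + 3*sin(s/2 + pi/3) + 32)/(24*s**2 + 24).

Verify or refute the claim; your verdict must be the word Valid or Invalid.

Invalid: d/ds[G] - f = (-3*s**4*sin(s/2 + pi/3) + 3*s**4*sin(s/2 + 1/2 + pi/3) - 6*s**3*sin(s/2 + pi/3) + 6*s**3*sin(s/2 + 1/2 + pi/3) - 9*s**2*sin(s/2 + pi/3) + 9*s**2*sin(s/2 + 1/2 + pi/3) - 6*s*sin(s/2 + pi/3) + 6*s*sin(s/2 + 1/2 + pi/3) - 64*s - 6*sin(s/2 + pi/3) + 6*sin(s/2 + 1/2 + pi/3) - 32)/(24*s**4 + 48*s**3 + 72*s**2 + 48*s + 48), which is not 0.

d/ds[G] = (3*s**2*sin(s/2 + 1/2 + pi/3) + 6*s*sin(s/2 + 1/2 + pi/3) + 6*sin(s/2 + 1/2 + pi/3) + 32)/(24*s**2 + 48*s + 48)
d/ds[G] - f(s) = (-3*s**4*sin(s/2 + pi/3) + 3*s**4*sin(s/2 + 1/2 + pi/3) - 6*s**3*sin(s/2 + pi/3) + 6*s**3*sin(s/2 + 1/2 + pi/3) - 9*s**2*sin(s/2 + pi/3) + 9*s**2*sin(s/2 + 1/2 + pi/3) - 6*s*sin(s/2 + pi/3) + 6*s*sin(s/2 + 1/2 + pi/3) - 64*s - 6*sin(s/2 + pi/3) + 6*sin(s/2 + 1/2 + pi/3) - 32)/(24*s**4 + 48*s**3 + 72*s**2 + 48*s + 48) != 0.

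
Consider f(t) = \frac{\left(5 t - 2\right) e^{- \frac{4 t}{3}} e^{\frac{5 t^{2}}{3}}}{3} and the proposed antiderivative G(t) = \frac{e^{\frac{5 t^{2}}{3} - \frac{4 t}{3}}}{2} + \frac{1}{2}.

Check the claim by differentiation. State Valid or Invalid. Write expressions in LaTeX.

Valid. The derivative of G reproduces f.

d/dt[G] = \frac{5 t e^{- \frac{4 t}{3}} e^{\frac{5 t^{2}}{3}}}{3} - \frac{2 e^{- \frac{4 t}{3}} e^{\frac{5 t^{2}}{3}}}{3}
This equals f(t) exactly, so the claim holds.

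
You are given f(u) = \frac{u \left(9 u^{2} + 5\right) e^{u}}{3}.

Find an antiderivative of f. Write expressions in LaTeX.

Recognize the product-rule pattern: f = v'r + vr' with v = 3 u^{3} - 9 u^{2} + \frac{59 u}{3} - \frac{59}{3}, r = e^{u}, so integration by parts undoes it.
Check: d/du[\frac{\left(9 u^{3} - 27 u^{2} + 59 u - 59\right) e^{u}}{3}] = 3 u^{3} e^{u} + \frac{5 u e^{u}}{3}, which equals f(u).

An antiderivative is F(u) = \frac{\left(9 u^{3} - 27 u^{2} + 59 u - 59\right) e^{u}}{3}.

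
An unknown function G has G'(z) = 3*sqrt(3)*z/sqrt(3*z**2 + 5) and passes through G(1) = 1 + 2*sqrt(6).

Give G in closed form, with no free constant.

The substitution u = z**2 + 5/3 works: G'(z) is exactly (dG/du)*(du/dz) for that inner function.
A general antiderivative is 3*sqrt(z**2 + 5/3) + C.
The condition gives C = 1 + 2*sqrt(6) - (2*sqrt(6)) = 1.
So G(z) = sqrt(3)*(3*sqrt(3*z**2 + 5) + sqrt(3))/3.
Check: d/dz[sqrt(3)*(3*sqrt(3*z**2 + 5) + sqrt(3))/3] = 3*sqrt(3)*z/sqrt(3*z**2 + 5) = G'(z).

G(z) = sqrt(3)*(3*sqrt(3*z**2 + 5) + sqrt(3))/3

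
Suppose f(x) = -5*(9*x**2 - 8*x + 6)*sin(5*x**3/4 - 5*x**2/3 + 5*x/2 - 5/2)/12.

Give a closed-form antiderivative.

The substitution u = 5*x**3/4 - 5*x**2/3 + 5*x/2 - 5/2 works: f is exactly (dF/du)*(du/dx) for that inner function.
Check: d/dx[cos(5*x**3/4 - 5*x**2/3 + 5*x/2 - 5/2)] = -15*x**2*sin(5*x**3/4 - 5*x**2/3 + 5*x/2 - 5/2)/4 + 10*x*sin(5*x**3/4 - 5*x**2/3 + 5*x/2 - 5/2)/3 - 5*sin(5*x**3/4 - 5*x**2/3 + 5*x/2 - 5/2)/2, which equals f(x).

An antiderivative is F(x) = cos(5*x**3/4 - 5*x**2/3 + 5*x/2 - 5/2).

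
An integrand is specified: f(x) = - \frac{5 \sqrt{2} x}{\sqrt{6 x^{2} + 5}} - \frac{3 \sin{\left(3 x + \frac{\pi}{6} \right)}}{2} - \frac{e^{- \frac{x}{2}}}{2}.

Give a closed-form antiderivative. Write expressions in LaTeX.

Integrate term by term and add the pieces.
Check: d/dx[\frac{\left(- 5 \sqrt{2} \sqrt{6 x^{2} + 5} e^{\frac{x}{2}} + 3 e^{\frac{x}{2}} \cos{\left(3 x + \frac{\pi}{6} \right)} + 6\right) e^{- \frac{x}{2}}}{6}] = \frac{\left(- 10 \sqrt{2} x e^{\frac{x}{2}} - 3 \sqrt{6 x^{2} + 5} e^{\frac{x}{2}} \sin{\left(3 x + \frac{\pi}{6} \right)} - \sqrt{6 x^{2} + 5}\right) e^{- \frac{x}{2}}}{2 \sqrt{6 x^{2} + 5}}, which equals f(x).

An antiderivative is F(x) = \frac{\left(- 5 \sqrt{2} \sqrt{6 x^{2} + 5} e^{\frac{x}{2}} + 3 e^{\frac{x}{2}} \cos{\left(3 x + \frac{\pi}{6} \right)} + 6\right) e^{- \frac{x}{2}}}{6}.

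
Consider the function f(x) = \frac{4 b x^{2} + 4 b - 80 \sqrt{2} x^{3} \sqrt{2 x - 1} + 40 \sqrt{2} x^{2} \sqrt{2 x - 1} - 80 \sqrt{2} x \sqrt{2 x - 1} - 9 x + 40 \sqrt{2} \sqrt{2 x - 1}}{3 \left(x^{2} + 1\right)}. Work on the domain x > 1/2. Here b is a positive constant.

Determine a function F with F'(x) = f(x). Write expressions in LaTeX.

An antiderivative is F(x) = \frac{4 b x}{3} - \frac{32 x^{2} \sqrt{4 x - 2}}{3} + \frac{32 x \sqrt{4 x - 2}}{3} - \frac{8 \sqrt{4 x - 2}}{3} - \frac{3 \log{\left(2 x^{2} + 2 \right)}}{2}.

Recover f(x) by differentiating a candidate F(x); any mismatch rules it out.
Check: d/dx[\frac{4 b x}{3} - \frac{32 x^{2} \sqrt{4 x - 2}}{3} + \frac{32 x \sqrt{4 x - 2}}{3} - \frac{8 \sqrt{4 x - 2}}{3} - \frac{3 \log{\left(2 x^{2} + 2 \right)}}{2}] = \frac{4 b x^{2} \sqrt{2 x - 1} + 4 b \sqrt{2 x - 1} - 160 \sqrt{2} x^{4} + 160 \sqrt{2} x^{3} - 200 \sqrt{2} x^{2} - 9 x \sqrt{2 x - 1} + 160 \sqrt{2} x - 40 \sqrt{2}}{3 x^{2} \sqrt{2 x - 1} + 3 \sqrt{2 x - 1}}, which equals f(x).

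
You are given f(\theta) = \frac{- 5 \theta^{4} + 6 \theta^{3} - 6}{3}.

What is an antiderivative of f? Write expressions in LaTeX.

For F(\theta) to be correct the identity F'(\theta) - f(\theta) = 0 must hold.
Check: d/d\theta[- \frac{\theta^{5}}{3} + \frac{\theta^{4}}{2} - 2 \theta] = - \frac{5 \theta^{4}}{3} + 2 \theta^{3} - 2, which equals f(\theta).

An antiderivative is F(\theta) = - \frac{\theta^{5}}{3} + \frac{\theta^{4}}{2} - 2 \theta.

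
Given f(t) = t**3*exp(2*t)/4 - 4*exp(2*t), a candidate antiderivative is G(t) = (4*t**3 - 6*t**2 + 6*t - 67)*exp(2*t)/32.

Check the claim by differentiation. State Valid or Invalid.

d/dt[G] = t**3*exp(2*t)/4 - 4*exp(2*t)
This equals f(t) exactly, so the claim holds.

Valid: G'(t) = f(t).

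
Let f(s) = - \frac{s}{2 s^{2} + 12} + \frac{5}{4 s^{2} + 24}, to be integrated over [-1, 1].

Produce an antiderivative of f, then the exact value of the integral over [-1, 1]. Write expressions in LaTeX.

Antiderivative: F(s) = - \frac{\log{\left(s^{2} + 6 \right)}}{4} + \frac{5 \sqrt{6} \operatorname{atan}{\left(\frac{\sqrt{6} s}{6} \right)}}{24}; value = \frac{5 \sqrt{6} \operatorname{atan}{\left(\frac{\sqrt{6}}{6} \right)}}{12}

The integrand splits into summands that can be handled one at a time.
F(s) = - \frac{\log{\left(s^{2} + 6 \right)}}{4} + \frac{5 \sqrt{6} \operatorname{atan}{\left(\frac{\sqrt{6} s}{6} \right)}}{24} is an antiderivative of f.
Check: d/ds[- \frac{\log{\left(s^{2} + 6 \right)}}{4} + \frac{5 \sqrt{6} \operatorname{atan}{\left(\frac{\sqrt{6} s}{6} \right)}}{24}] = \frac{5 - 2 s}{4 s^{2} + 24}, which equals f(s).
F(1) = - \frac{\log{\left(7 \right)}}{4} + \frac{5 \sqrt{6} \operatorname{atan}{\left(\frac{\sqrt{6}}{6} \right)}}{24}; F(-1) = - \frac{\log{\left(7 \right)}}{4} - \frac{5 \sqrt{6} \operatorname{atan}{\left(\frac{\sqrt{6}}{6} \right)}}{24}.
Integral = F(1) - F(-1) = \frac{5 \sqrt{6} \operatorname{atan}{\left(\frac{\sqrt{6}}{6} \right)}}{12}.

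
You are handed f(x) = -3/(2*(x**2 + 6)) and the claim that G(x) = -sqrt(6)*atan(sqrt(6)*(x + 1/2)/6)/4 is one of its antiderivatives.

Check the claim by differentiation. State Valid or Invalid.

d/dx[G] = -6/(4*x**2 + 4*x + 25)
d/dx[G] - f(x) = (12*x + 3)/(8*x**4 + 8*x**3 + 98*x**2 + 48*x + 300) != 0.

Invalid: d/dx[G] - f = (12*x + 3)/(8*x**4 + 8*x**3 + 98*x**2 + 48*x + 300), which is not 0.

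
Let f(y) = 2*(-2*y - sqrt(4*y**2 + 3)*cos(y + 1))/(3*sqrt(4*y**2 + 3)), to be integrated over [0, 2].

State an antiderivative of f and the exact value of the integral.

A candidate is checked by its d/dy: the result must match f(y).
F(y) = (-sqrt(4*y**2 + 3) - 2*sin(y + 1))/3 is an antiderivative of f.
Check: d/dy[(-sqrt(4*y**2 + 3) - 2*sin(y + 1))/3] = (-4*y - 2*sqrt(4*y**2 + 3)*cos(y + 1))/(3*sqrt(4*y**2 + 3)), which equals f(y).
F(2) = -sqrt(19)/3 - 2*sin(3)/3; F(0) = -sqrt(3)/3 - 2*sin(1)/3.
Integral = F(2) - F(0) = -sqrt(19)/3 - 2*sin(3)/3 + 2*sin(1)/3 + sqrt(3)/3.

Antiderivative: F(y) = (-sqrt(4*y**2 + 3) - 2*sin(y + 1))/3; value = -sqrt(19)/3 - 2*sin(3)/3 + 2*sin(1)/3 + sqrt(3)/3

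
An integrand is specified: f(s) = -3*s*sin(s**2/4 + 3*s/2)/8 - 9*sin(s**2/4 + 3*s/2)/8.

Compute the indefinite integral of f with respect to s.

F(s) = 3*cos(s**2/4 + 3*s/2)/4 + C

The substitution u = s**2/4 + 3*s/2 works: f is exactly (dF/du)*(du/ds) for that inner function.
Check: d/ds[3*cos(s**2/4 + 3*s/2)/4] = -3*s*sin(s**2/4 + 3*s/2)/8 - 9*sin(s**2/4 + 3*s/2)/8 = f(s).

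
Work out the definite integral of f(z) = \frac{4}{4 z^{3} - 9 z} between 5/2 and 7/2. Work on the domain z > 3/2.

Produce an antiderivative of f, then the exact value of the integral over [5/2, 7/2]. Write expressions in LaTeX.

Antiderivative: F(z) = - \frac{4 \log{\left(z \right)}}{9} + \frac{2 \log{\left(4 z^{2} - 9 \right)}}{9}; value = - \frac{2 \log{\left(16 \right)}}{9} - \frac{4 \log{\left(\frac{7}{2} \right)}}{9} + \frac{4 \log{\left(\frac{5}{2} \right)}}{9} + \frac{2 \log{\left(40 \right)}}{9}

Factor the denominator (z \left(2 z - 3\right) \left(2 z + 3\right)) and decompose: f = \frac{4}{9 \left(2 z + 3\right)} + \frac{4}{9 \left(2 z - 3\right)} - \frac{4}{9 z}; each piece integrates to a log, atan, or power term.
F(z) = - \frac{4 \log{\left(z \right)}}{9} + \frac{2 \log{\left(4 z^{2} - 9 \right)}}{9} is an antiderivative of f.
Check: d/dz[- \frac{4 \log{\left(z \right)}}{9} + \frac{2 \log{\left(4 z^{2} - 9 \right)}}{9}] = \frac{4}{4 z^{3} - 9 z} = f(z).
F(7/2) = - \frac{4 \log{\left(\frac{7}{2} \right)}}{9} + \frac{2 \log{\left(40 \right)}}{9}; F(5/2) = - \frac{4 \log{\left(\frac{5}{2} \right)}}{9} + \frac{2 \log{\left(16 \right)}}{9}.
Integral = F(7/2) - F(5/2) = - \frac{2 \log{\left(16 \right)}}{9} - \frac{4 \log{\left(\frac{7}{2} \right)}}{9} + \frac{4 \log{\left(\frac{5}{2} \right)}}{9} + \frac{2 \log{\left(40 \right)}}{9}.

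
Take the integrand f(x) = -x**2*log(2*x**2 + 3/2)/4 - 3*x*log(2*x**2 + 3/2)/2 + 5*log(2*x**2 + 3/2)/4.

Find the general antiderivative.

Integrate term by term and add the pieces.
Check: d/dx[-(12*x**3*log(2*x**2 + 3/2) - 8*x**3 + 108*x**2*log(2*x**2 + 3/2) - 108*x**2 - 180*x*log(2*x**2 + 3/2) + 378*x + 81*log(x**2 + 3/4) - 189*sqrt(3)*atan(2*sqrt(3)*x/3))/144] = -x**2*log(2*x**2 + 3/2)/4 - 3*x*log(2*x**2 + 3/2)/2 + 5*log(2*x**2 + 3/2)/4 = f(x).

F(x) = -(12*x**3*log(2*x**2 + 3/2) - 8*x**3 + 108*x**2*log(2*x**2 + 3/2) - 108*x**2 - 180*x*log(2*x**2 + 3/2) + 378*x + 81*log(x**2 + 3/4) - 189*sqrt(3)*atan(2*sqrt(3)*x/3))/144 + C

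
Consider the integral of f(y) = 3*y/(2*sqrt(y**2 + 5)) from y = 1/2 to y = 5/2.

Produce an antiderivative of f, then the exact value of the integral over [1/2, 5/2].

Antiderivative: F(y) = 3*sqrt(y**2 + 5)/2; value = -3*sqrt(21)/4 + 9*sqrt(5)/4

f matches the chain-rule pattern g'(h)*h' with inner function h(y) = y**2 + 5; substituting u = h(y) collapses the integral.
F(y) = 3*sqrt(y**2 + 5)/2 is an antiderivative of f.
Check: d/dy[3*sqrt(y**2 + 5)/2] = 3*y/(2*sqrt(y**2 + 5)) = f(y).
F(5/2) = 9*sqrt(5)/4; F(1/2) = 3*sqrt(21)/4.
Integral = F(5/2) - F(1/2) = -3*sqrt(21)/4 + 9*sqrt(5)/4.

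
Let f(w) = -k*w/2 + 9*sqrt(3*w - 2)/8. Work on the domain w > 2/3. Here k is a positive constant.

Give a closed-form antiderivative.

An antiderivative is F(w) = -k*w**2/4 + 3*w*sqrt(3*w - 2)/4 - sqrt(3*w - 2)/2.

Integrate term by term and add the pieces.
Check: d/dw[-k*w**2/4 + 3*w*sqrt(3*w - 2)/4 - sqrt(3*w - 2)/2] = (-4*k*w*sqrt(3*w - 2) + 27*w - 18)/(8*sqrt(3*w - 2)), which equals f(w).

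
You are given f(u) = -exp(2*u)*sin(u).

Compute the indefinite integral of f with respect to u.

F(u) = -2*exp(2*u)*sin(u)/5 + exp(2*u)*cos(u)/5 + C

Any candidate F(u) must reproduce f(u) exactly when differentiated.
Check: d/du[-2*exp(2*u)*sin(u)/5 + exp(2*u)*cos(u)/5] = -exp(2*u)*sin(u) = f(u).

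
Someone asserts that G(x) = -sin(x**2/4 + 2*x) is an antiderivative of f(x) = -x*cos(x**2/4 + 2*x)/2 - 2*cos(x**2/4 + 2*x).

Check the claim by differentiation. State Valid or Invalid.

d/dx[G] = -x*cos(x**2/4 + 2*x)/2 - 2*cos(x**2/4 + 2*x)
This equals f(x) exactly, so the claim holds.

Valid - the claim checks out under differentiation.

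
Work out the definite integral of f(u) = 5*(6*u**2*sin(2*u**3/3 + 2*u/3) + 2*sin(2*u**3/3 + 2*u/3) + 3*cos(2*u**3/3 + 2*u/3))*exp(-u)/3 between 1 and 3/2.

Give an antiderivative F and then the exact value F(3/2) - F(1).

Recognize the product-rule pattern: f = v'r + vr' with v = -5*cos(2*u**3/3 + 2*u/3), r = exp(-u), so integration by parts undoes it.
F(u) = -5*exp(-u)*cos(2*u**3/3 + 2*u/3) is an antiderivative of f.
Check: d/du[-5*exp(-u)*cos(2*u**3/3 + 2*u/3)] = (30*u**2*sin(2*u**3/3 + 2*u/3) + 10*sin(2*u**3/3 + 2*u/3) + 15*cos(2*u**3/3 + 2*u/3))*exp(-u)/3, which equals f(u).
F(3/2) = -5*exp(-3/2)*cos(13/4); F(1) = -5*exp(-1)*cos(4/3).
Integral = F(3/2) - F(1) = 5*exp(-1)*cos(4/3) - 5*exp(-3/2)*cos(13/4).

Antiderivative: F(u) = -5*exp(-u)*cos(2*u**3/3 + 2*u/3); value = 5*exp(-1)*cos(4/3) - 5*exp(-3/2)*cos(13/4)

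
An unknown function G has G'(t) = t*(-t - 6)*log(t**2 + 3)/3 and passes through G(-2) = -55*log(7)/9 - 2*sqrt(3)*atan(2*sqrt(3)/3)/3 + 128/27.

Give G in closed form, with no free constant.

G(t) = (2*t**3 + 3*t**2*(-t - 9)*log(t**2 + 3) + 27*t**2 - 18*t - 81*log(t**2 + 3) + 18*sqrt(3)*atan(sqrt(3)*t/3))/27

Since d/dt undoes antidifferentiation here, G(t) must give back the stated G'(t).
A general antiderivative is 2*t**3/27 + t**2 - 2*t/3 + (-t**3/9 - t**2)*log(t**2 + 3) - 3*log(t**2 + 3) + 2*sqrt(3)*atan(sqrt(3)*t/3)/3 + C.
The condition gives C = -55*log(7)/9 - 2*sqrt(3)*atan(2*sqrt(3)/3)/3 + 128/27 - (-55*log(7)/9 - 2*sqrt(3)*atan(2*sqrt(3)/3)/3 + 128/27) = 0.
So G(t) = (2*t**3 + 3*t**2*(-t - 9)*log(t**2 + 3) + 27*t**2 - 18*t - 81*log(t**2 + 3) + 18*sqrt(3)*atan(sqrt(3)*t/3))/27.
Check: d/dt[(2*t**3 + 3*t**2*(-t - 9)*log(t**2 + 3) + 27*t**2 - 18*t - 81*log(t**2 + 3) + 18*sqrt(3)*atan(sqrt(3)*t/3))/27] = -t**2*log(t**2 + 3)/3 - 2*t*log(t**2 + 3), which equals G'(t).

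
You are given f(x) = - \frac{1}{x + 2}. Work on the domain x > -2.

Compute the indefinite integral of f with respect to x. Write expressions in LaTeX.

A candidate is checked by its d/dx: the result must match f(x).
Check: d/dx[- \log{\left(x + 2 \right)}] = - \frac{1}{x + 2} = f(x).

F(x) = - \log{\left(x + 2 \right)} + C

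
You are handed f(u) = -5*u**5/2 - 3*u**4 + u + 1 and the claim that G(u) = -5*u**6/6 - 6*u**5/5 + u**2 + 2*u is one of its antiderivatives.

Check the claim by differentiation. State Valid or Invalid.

Invalid: d/du[G] - f = -5*u**5/2 - 3*u**4 + u + 1, which is not 0.

d/du[G] = -5*u**5 - 6*u**4 + 2*u + 2
d/du[G] - f(u) = -5*u**5/2 - 3*u**4 + u + 1 != 0.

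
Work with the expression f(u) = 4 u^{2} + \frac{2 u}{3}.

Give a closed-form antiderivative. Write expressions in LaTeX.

An antiderivative is F(u) = \frac{4 u^{3}}{3} + \frac{u^{2}}{3}.

The integrand splits into summands that can be handled one at a time.
Check: d/du[\frac{4 u^{3}}{3} + \frac{u^{2}}{3}] = 4 u^{2} + \frac{2 u}{3} = f(u).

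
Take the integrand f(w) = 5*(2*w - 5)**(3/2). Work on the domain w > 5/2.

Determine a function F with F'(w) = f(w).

Recover f(w) by differentiating a candidate F(w); any mismatch rules it out.
Check: d/dw[4*w**2*sqrt(2*w - 5) - 20*w*sqrt(2*w - 5) + 25*sqrt(2*w - 5)] = (20*w**2 - 100*w + 125)/sqrt(2*w - 5), which equals f(w).

An antiderivative is F(w) = 4*w**2*sqrt(2*w - 5) - 20*w*sqrt(2*w - 5) + 25*sqrt(2*w - 5).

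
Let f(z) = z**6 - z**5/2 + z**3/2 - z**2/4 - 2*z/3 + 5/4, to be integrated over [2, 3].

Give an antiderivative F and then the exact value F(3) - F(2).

Integrate term by term and add the pieces.
F(z) = z**7/7 - z**6/12 + z**4/8 - z**3/12 - z**2/3 + 5*z/4 is an antiderivative of f.
Check: d/dz[z**7/7 - z**6/12 + z**4/8 - z**3/12 - z**2/3 + 5*z/4] = z**6 - z**5/2 + z**3/2 - z**2/4 - 2*z/3 + 5/4 = f(z).
F(3) = 14577/56; F(2) = 649/42.
Integral = F(3) - F(2) = 41135/168.

Antiderivative: F(z) = z**7/7 - z**6/12 + z**4/8 - z**3/12 - z**2/3 + 5*z/4; value = 41135/168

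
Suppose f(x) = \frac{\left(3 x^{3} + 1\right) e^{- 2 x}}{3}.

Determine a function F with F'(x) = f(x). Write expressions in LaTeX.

Recognize the product-rule pattern: f = u'v + uv' with u = - \frac{x^{3}}{2} - \frac{3 x^{2}}{4} - \frac{3 x}{4} - \frac{13}{24}, v = e^{- 2 x}, so integration by parts undoes it.
Check: d/dx[\frac{\left(- 12 x^{3} - 18 x^{2} - 18 x - 13\right) e^{- 2 x}}{24}] = \frac{\left(3 x^{3} + 1\right) e^{- 2 x}}{3} = f(x).

An antiderivative is F(x) = \frac{\left(- 12 x^{3} - 18 x^{2} - 18 x - 13\right) e^{- 2 x}}{24}.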